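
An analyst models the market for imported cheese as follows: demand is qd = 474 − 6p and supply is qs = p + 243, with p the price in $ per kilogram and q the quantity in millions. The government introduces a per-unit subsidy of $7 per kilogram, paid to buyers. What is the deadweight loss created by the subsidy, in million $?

Deadweight loss = $21 million.

Before the subsidy: set 474 − 6p = p + 243 → p* = $33, q* = 276.
With a per-unit subsidy paid to buyers, each effectively pays p − 7, so demand becomes qd = 474 − 6(p − 7).
Solving gives q = 282 with buyers paying $32 and sellers receiving $39 (the $7 wedge).
Quantity rises by |ΔQ| = |276 − 282| = 6.
DWL = ½ · t · |ΔQ| = ½ · 7 · 6 = $21.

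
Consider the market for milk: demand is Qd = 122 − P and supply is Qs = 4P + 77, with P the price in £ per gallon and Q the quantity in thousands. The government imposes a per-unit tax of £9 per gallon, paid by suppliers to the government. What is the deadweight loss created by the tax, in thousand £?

Without the tax, 122 − P = 4P + 77 gives 5P = 45, so P* = £9 and Q* = 113.
With the tax collected from suppliers, supply shifts: Qs = 4(P − 9) + 77.
Solving gives Q = 105.8 with consumers paying £16.2 and suppliers receiving £7.2 (the £9 wedge).
Quantity falls by |ΔQ| = |113 − 105.8| = 7.2.
DWL = ½ · t · |ΔQ| = ½ · 9 · 7.2 = £32.4.

Deadweight loss = £32.4 thousand.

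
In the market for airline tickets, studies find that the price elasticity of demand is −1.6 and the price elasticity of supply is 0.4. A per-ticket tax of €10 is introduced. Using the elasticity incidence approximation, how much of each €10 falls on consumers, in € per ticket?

Incidence ratio: consumers' share ≈ εs / (εs + |εd|) = 0.4 / (0.4 + 1.6) = 0.2.
So consumers bear ≈ 0.2 × €10 = €2; producers bear €8.

Consumers bear ≈ €2 per ticket.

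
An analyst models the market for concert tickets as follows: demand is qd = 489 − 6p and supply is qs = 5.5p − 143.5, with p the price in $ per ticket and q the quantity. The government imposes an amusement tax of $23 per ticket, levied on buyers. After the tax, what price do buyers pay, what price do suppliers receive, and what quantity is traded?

Without the tax, 489 − 6p = 5.5p − 143.5 gives 11.5p = 632.5, so p* = $55 and q* = 159.
With the tax collected from buyers, demand (in seller-price terms) shifts: qd = 489 − 6(p + 23).
Solving gives q = 93 with buyers paying $66 and suppliers receiving $43 (the $23 wedge).
The less price-elastic side of the market bears the larger share of a per-unit tax.

Buyers pay $66; suppliers receive $43; quantity = 93.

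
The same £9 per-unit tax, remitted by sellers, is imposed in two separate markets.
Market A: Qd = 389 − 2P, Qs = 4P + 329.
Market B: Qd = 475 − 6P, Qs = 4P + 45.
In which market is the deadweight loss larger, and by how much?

Market B, by £43.2.

Market A: pre-tax P* = £10, Q* = 369; post-tax Q = 357; deadweight loss = £54.
Market B: pre-tax P* = £43, Q* = 217; post-tax Q = 195.4; deadweight loss = £97.2.
Difference: £54 vs £97.2 → market B is larger by £43.2.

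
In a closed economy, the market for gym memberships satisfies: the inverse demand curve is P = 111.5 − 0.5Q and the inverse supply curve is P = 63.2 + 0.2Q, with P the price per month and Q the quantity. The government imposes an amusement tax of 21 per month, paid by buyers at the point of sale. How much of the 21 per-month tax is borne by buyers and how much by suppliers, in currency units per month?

Buyers bear 15 per month; suppliers bear 6 per month.

Inverting to Q(P) form: Qd = 223 − 2P; Qs = 5P − 316.
Before the tax: set 223 − 2P = 5P − 316 → P* = 77, Q* = 69.
With the tax collected from buyers, demand (in seller-price terms) shifts: Qd = 223 − 2(P + 21).
New equilibrium: buyers pay 92, suppliers receive 71, Q = 39. (Wedge: Pb − Ps = 21.)
Burden on buyers: 15; on suppliers: 6. (They sum to 21.)
The less price-elastic side of the market bears the larger share of a per-unit tax.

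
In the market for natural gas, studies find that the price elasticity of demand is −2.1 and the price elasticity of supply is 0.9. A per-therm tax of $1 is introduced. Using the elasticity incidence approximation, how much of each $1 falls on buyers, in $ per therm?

Buyers bear ≈ $0.3 per therm.

Incidence ratio: buyers' share ≈ εs / (εs + |εd|) = 0.9 / (0.9 + 2.1) = 0.3.
So buyers bear ≈ 0.3 × $1 = $0.3; sellers bear $0.7.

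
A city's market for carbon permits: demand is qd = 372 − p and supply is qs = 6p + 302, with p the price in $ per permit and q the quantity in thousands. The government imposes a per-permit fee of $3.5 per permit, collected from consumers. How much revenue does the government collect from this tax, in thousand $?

Before the tax: set 372 − p = 6p + 302 → p* = $10, q* = 362.
With the tax collected from consumers, demand (in seller-price terms) shifts: qd = 372 − (p + 3.5).
New equilibrium: consumers pay $13, suppliers receive $9.5, q = 359. (Wedge: pb − ps = 3.5.)
Revenue = t · Q = 3.5 · 359 = $1256.5.

Tax revenue = $1256.5 thousand.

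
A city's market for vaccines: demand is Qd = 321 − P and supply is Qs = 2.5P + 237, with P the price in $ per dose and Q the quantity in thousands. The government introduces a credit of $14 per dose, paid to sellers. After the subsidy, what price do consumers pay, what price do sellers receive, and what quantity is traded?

Before the subsidy: set 321 − P = 2.5P + 237 → P* = $24, Q* = 297.
With a per-unit subsidy paid to sellers, each receives P + 14 per unit sold, so supply becomes Qs = 2.5(P + 14) + 237.
New equilibrium: consumers pay $14, sellers receive $28, Q = 307. (Wedge: Pb − Ps = −14.)

Consumers pay $14; sellers receive $28; quantity = 307.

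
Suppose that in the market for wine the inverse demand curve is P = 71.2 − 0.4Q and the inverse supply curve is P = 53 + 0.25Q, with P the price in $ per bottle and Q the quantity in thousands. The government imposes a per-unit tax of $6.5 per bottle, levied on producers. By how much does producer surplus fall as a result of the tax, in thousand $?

Inverting to Q(P) form: Qd = 178 − 2.5P; Qs = 4P − 212.
Before the tax: set 178 − 2.5P = 4P − 212 → P* = $60, Q* = 28.
With the tax collected from producers, supply shifts: Qs = 4(P − 6.5) − 212.
New equilibrium: consumers pay $64, producers receive $57.5, Q = 18. (Wedge: Pb − Ps = 6.5.)
ΔPS is the trapezoid between Q = 18 and Q = 28 of height $2.5: ½ · (28 + 18) · 2.5 = $57.5.

Producer surplus falls by $57.5 thousand.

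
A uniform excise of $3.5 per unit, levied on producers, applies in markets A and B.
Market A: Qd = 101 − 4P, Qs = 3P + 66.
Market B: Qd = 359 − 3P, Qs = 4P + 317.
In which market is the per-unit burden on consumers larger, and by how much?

Market B, by $0.5.

Market A: pre-tax P* = $5, Q* = 81; post-tax Q = 75; per-unit burden on consumers = $1.5.
Market B: pre-tax P* = $6, Q* = 341; post-tax Q = 335; per-unit burden on consumers = $2.
Difference: $1.5 vs $2 → market B is larger by $0.5.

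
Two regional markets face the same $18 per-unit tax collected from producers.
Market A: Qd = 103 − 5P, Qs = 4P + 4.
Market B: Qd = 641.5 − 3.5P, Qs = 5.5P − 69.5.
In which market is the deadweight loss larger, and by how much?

Market A: pre-tax P* = $11, Q* = 48; post-tax Q = 8; deadweight loss = $360.
Market B: pre-tax P* = $79, Q* = 365; post-tax Q = 326.5; deadweight loss = $346.5.
Difference: $360 vs $346.5 → market A is larger by $13.5.

Market A, by $13.5.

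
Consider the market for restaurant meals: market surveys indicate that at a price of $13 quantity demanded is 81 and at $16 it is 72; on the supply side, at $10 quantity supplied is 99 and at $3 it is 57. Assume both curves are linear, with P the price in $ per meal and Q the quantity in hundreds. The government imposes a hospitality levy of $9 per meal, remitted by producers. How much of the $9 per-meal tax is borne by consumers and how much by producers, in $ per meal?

Consumers bear $6 per meal; producers bear $3 per meal.

Demand slope: (72 − 81)/(16 − 13) = -3, so Qd = 120 − 3P.
Supply slope: (57 − 99)/(3 − 10) = 6, so Qs = 6P + 39.
Before the tax: set 120 − 3P = 6P + 39 → P* = $9, Q* = 93.
With the tax collected from producers, supply shifts: Qs = 6(P − 9) + 39.
New equilibrium: consumers pay $15, producers receive $6, Q = 75. (Wedge: Pb − Ps = 9.)
Burden on consumers: $6; on producers: $3. (They sum to $9.)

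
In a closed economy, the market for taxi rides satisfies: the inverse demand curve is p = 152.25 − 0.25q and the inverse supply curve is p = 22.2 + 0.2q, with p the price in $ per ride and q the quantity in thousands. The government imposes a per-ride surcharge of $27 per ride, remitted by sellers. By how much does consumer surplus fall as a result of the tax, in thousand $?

Consumer surplus falls by $3885 thousand.

Rewrite in direct form: qd = 609 − 4p and qs = 5p − 111.
Before the tax: set 609 − 4p = 5p − 111 → p* = $80, q* = 289.
With the tax collected from sellers, supply shifts: qs = 5(p − 27) − 111.
Solving gives q = 229 with buyers paying $95 and sellers receiving $68 (the $27 wedge).
ΔCS is the trapezoid between Q = 229 and Q = 289 of height $15: ½ · (289 + 229) · 15 = $3885.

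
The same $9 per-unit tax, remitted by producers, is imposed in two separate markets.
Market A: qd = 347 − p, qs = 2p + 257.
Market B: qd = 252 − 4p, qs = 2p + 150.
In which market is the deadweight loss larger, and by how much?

Market A: pre-tax p* = $30, q* = 317; post-tax q = 311; deadweight loss = $27.
Market B: pre-tax p* = $17, q* = 184; post-tax q = 172; deadweight loss = $54.
Difference: $27 vs $54 → market B is larger by $27.

Market B, by $27.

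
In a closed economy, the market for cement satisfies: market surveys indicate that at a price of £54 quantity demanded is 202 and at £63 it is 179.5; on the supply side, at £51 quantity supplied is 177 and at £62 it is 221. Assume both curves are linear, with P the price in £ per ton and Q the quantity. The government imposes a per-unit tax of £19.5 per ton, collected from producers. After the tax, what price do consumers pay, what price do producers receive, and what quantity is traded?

Demand slope: (179.5 − 202)/(63 − 54) = -2.5, so Qd = 337 − 2.5P.
Supply slope: (221 − 177)/(62 − 51) = 4, so Qs = 4P − 27.
Before the tax: set 337 − 2.5P = 4P − 27 → P* = £56, Q* = 197.
With the tax collected from producers, supply shifts: Qs = 4(P − 19.5) − 27.
Solving gives Q = 167 with consumers paying £68 and producers receiving £48.5 (the £19.5 wedge).

Consumers pay £68; producers receive £48.5; quantity = 167.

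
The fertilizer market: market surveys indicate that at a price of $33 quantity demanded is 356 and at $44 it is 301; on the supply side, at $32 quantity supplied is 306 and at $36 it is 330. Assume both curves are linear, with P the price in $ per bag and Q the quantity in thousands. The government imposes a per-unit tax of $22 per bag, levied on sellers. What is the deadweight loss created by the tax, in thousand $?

Demand slope: (301 − 356)/(44 − 33) = -5, so Qd = 521 − 5P.
Supply slope: (330 − 306)/(36 − 32) = 6, so Qs = 6P + 114.
Without the tax, 521 − 5P = 6P + 114 gives 11P = 407, so P* = $37 and Q* = 336.
With the tax collected from sellers, supply shifts: Qs = 6(P − 22) + 114.
Solving gives Q = 276 with buyers paying $49 and sellers receiving $27 (the $22 wedge).
Quantity falls by |ΔQ| = |336 − 276| = 60.
DWL = ½ · t · |ΔQ| = ½ · 22 · 60 = $660.

Deadweight loss = $660 thousand.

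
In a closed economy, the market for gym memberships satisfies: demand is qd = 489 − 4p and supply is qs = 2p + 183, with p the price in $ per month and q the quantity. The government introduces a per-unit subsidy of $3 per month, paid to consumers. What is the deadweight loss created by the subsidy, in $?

Deadweight loss = $6.

Without the subsidy, 489 − 4p = 2p + 183 gives 6p = 306, so p* = $51 and q* = 285.
With a per-unit subsidy paid to consumers, each effectively pays p − 3, so demand becomes qd = 489 − 4(p − 3).
Solving gives q = 289 with consumers paying $50 and sellers receiving $53 (the $3 wedge).
Quantity rises by |ΔQ| = |285 − 289| = 4.
DWL = ½ · t · |ΔQ| = ½ · 3 · 4 = $6.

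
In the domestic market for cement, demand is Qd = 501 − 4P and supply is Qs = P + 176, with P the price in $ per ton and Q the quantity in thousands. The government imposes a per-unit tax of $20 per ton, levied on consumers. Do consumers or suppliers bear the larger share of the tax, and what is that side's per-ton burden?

Suppliers bear the larger share: $16 per ton.

Without the tax, 501 − 4P = P + 176 gives 5P = 325, so P* = $65 and Q* = 241.
With the tax collected from consumers, demand (in seller-price terms) shifts: Qd = 501 − 4(P + 20).
Solving gives Q = 225 with consumers paying $69 and suppliers receiving $49 (the $20 wedge).
Per-ton burden: consumers $4, suppliers $16.
Suppliers take the larger share because supply is less price-elastic here (demand slope 4 vs supply slope 1).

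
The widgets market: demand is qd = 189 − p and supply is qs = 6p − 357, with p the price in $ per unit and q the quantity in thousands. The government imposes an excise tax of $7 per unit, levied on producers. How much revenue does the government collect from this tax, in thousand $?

Tax revenue = $735 thousand.

Without the tax, 189 − p = 6p − 357 gives 7p = 546, so p* = $78 and q* = 111.
With the tax collected from producers, supply shifts: qs = 6(p − 7) − 357.
New equilibrium: buyers pay $84, producers receive $77, q = 105. (Wedge: pb − ps = 7.)
Revenue = t · Q = 7 · 105 = $735.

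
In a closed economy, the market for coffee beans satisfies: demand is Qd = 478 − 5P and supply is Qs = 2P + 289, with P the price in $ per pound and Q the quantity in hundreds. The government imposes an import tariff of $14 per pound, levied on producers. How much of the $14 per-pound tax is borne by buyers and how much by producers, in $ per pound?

Buyers bear $4 per pound; producers bear $10 per pound.

Before the tax: set 478 − 5P = 2P + 289 → P* = $27, Q* = 343.
With the tax collected from producers, supply shifts: Qs = 2(P − 14) + 289.
New equilibrium: buyers pay $31, producers receive $17, Q = 323. (Wedge: Pb − Ps = 14.)
Burden on buyers: $4; on producers: $10. (They sum to $14.)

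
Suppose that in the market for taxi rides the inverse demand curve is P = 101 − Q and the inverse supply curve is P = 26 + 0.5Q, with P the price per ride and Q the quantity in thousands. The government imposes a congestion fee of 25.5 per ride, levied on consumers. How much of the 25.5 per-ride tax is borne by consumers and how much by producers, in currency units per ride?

Consumers bear 17 per ride; producers bear 8.5 per ride.

Rewrite in direct form: Qd = 101 − P and Qs = 2P − 52.
Without the tax, 101 − P = 2P − 52 gives 3P = 153, so P* = 51 and Q* = 50.
With the tax collected from consumers, demand (in seller-price terms) shifts: Qd = 101 − (P + 25.5).
New equilibrium: consumers pay 68, producers receive 42.5, Q = 33. (Wedge: Pb − Ps = 25.5.)
Burden on consumers: 17; on producers: 8.5. (They sum to 25.5.)
The less price-elastic side of the market bears the larger share of a per-unit tax.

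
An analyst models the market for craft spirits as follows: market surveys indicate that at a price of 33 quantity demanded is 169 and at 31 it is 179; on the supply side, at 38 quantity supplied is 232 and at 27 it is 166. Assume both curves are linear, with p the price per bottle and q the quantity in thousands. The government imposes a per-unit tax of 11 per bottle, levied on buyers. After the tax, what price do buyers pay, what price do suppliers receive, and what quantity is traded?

Demand slope: (179 − 169)/(31 − 33) = -5, so qd = 334 − 5p.
Supply slope: (166 − 232)/(27 − 38) = 6, so qs = 6p + 4.
Before the tax: set 334 − 5p = 6p + 4 → p* = 30, q* = 184.
With the tax collected from buyers, demand (in seller-price terms) shifts: qd = 334 − 5(p + 11).
New equilibrium: buyers pay 36, suppliers receive 25, q = 154. (Wedge: pb − ps = 11.)
The less price-elastic side of the market bears the larger share of a per-unit tax.

Buyers pay 36; suppliers receive 25; quantity = 154.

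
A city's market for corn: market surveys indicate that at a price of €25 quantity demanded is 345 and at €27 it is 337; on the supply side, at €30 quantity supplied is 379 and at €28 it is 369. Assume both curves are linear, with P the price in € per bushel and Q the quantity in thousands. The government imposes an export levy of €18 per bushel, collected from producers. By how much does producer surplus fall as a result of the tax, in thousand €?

Producer surplus falls by €2632 thousand.

Demand slope: (337 − 345)/(27 − 25) = -4, so Qd = 445 − 4P.
Supply slope: (369 − 379)/(28 − 30) = 5, so Qs = 5P + 229.
Without the tax, 445 − 4P = 5P + 229 gives 9P = 216, so P* = €24 and Q* = 349.
With the tax collected from producers, supply shifts: Qs = 5(P − 18) + 229.
New equilibrium: consumers pay €34, producers receive €16, Q = 309. (Wedge: Pb − Ps = 18.)
ΔPS is the trapezoid between Q = 309 and Q = 349 of height €8: ½ · (349 + 309) · 8 = €2632.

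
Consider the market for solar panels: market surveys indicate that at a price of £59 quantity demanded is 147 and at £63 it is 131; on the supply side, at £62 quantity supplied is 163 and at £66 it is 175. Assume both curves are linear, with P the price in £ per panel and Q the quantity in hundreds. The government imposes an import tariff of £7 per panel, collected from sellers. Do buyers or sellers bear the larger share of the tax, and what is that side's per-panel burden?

Sellers bear the larger share: £4 per panel.

Demand slope: (131 − 147)/(63 − 59) = -4, so Qd = 383 − 4P.
Supply slope: (175 − 163)/(66 − 62) = 3, so Qs = 3P − 23.
Without the tax, 383 − 4P = 3P − 23 gives 7P = 406, so P* = £58 and Q* = 151.
With the tax collected from sellers, supply shifts: Qs = 3(P − 7) − 23.
Solving gives Q = 139 with buyers paying £61 and sellers receiving £54 (the £7 wedge).
Per-panel burden: buyers £3, sellers £4.
Sellers take the larger share because supply is less price-elastic here (demand slope 4 vs supply slope 3).
The less price-elastic side of the market bears the larger share of a per-unit tax.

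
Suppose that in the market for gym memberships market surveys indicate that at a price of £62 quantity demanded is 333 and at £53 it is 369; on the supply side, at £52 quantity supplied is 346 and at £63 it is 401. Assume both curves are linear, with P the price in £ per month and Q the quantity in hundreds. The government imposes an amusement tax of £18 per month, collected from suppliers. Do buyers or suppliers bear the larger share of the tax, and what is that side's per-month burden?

Buyers bear the larger share: £10 per month.

Demand slope: (369 − 333)/(53 − 62) = -4, so Qd = 581 − 4P.
Supply slope: (401 − 346)/(63 − 52) = 5, so Qs = 5P + 86.
Before the tax: set 581 − 4P = 5P + 86 → P* = £55, Q* = 361.
With the tax collected from suppliers, supply shifts: Qs = 5(P − 18) + 86.
Solving gives Q = 321 with buyers paying £65 and suppliers receiving £47 (the £18 wedge).
Per-month burden: buyers £10, suppliers £8.
Buyers take the larger share because demand is less price-elastic here (demand slope 4 vs supply slope 5).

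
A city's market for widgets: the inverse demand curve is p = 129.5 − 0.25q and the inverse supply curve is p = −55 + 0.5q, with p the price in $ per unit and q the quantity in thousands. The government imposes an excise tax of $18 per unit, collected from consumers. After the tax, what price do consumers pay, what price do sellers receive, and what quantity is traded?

Consumers pay $74; sellers receive $56; quantity = 222.

Rewrite in direct form: qd = 518 − 4p and qs = 2p + 110.
Without the tax, 518 − 4p = 2p + 110 gives 6p = 408, so p* = $68 and q* = 246.
With the tax collected from consumers, demand (in seller-price terms) shifts: qd = 518 − 4(p + 18).
New equilibrium: consumers pay $74, sellers receive $56, q = 222. (Wedge: pb − ps = 18.)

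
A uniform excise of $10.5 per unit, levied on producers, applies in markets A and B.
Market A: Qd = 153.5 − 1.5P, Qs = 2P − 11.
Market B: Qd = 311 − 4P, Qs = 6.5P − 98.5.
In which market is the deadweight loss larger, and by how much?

Market A: pre-tax P* = $47, Q* = 83; post-tax Q = 74; deadweight loss = $47.25.
Market B: pre-tax P* = $39, Q* = 155; post-tax Q = 129; deadweight loss = $136.5.
Difference: $47.25 vs $136.5 → market B is larger by $89.25.

Market B, by $89.25.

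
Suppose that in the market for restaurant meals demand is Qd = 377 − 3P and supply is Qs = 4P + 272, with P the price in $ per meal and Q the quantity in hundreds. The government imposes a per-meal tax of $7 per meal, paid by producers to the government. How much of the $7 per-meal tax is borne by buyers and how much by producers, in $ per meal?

Before the tax: set 377 − 3P = 4P + 272 → P* = $15, Q* = 332.
With the tax collected from producers, supply shifts: Qs = 4(P − 7) + 272.
Solving gives Q = 320 with buyers paying $19 and producers receiving $12 (the $7 wedge).
Burden on buyers: $4; on producers: $3. (They sum to $7.)
The less price-elastic side of the market bears the larger share of a per-unit tax.

Buyers bear $4 per meal; producers bear $3 per meal.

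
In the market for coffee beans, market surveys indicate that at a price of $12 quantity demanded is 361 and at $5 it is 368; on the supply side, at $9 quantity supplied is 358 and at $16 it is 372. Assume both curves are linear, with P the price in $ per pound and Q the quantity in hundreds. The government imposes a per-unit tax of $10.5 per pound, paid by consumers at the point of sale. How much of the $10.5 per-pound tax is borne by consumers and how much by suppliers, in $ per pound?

Demand slope: (368 − 361)/(5 − 12) = -1, so Qd = 373 − P.
Supply slope: (372 − 358)/(16 − 9) = 2, so Qs = 2P + 340.
Without the tax, 373 − P = 2P + 340 gives 3P = 33, so P* = $11 and Q* = 362.
With the tax collected from consumers, demand (in seller-price terms) shifts: Qd = 373 − (P + 10.5).
Solving gives Q = 355 with consumers paying $18 and suppliers receiving $7.5 (the $10.5 wedge).
Burden on consumers: $7; on suppliers: $3.5. (They sum to $10.5.)
The less price-elastic side of the market bears the larger share of a per-unit tax.

Consumers bear $7 per pound; suppliers bear $3.5 per pound.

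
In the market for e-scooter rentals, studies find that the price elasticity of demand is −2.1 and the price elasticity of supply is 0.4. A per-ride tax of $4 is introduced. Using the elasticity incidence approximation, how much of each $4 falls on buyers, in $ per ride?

Incidence ratio: buyers' share ≈ εs / (εs + |εd|) = 0.4 / (0.4 + 2.1) = 0.16.
So buyers bear ≈ 0.16 × $4 = $0.64; producers bear $3.36.

Buyers bear ≈ $0.64 per ride.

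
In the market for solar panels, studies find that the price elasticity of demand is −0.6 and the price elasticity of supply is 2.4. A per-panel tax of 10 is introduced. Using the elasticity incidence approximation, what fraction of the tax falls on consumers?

Incidence ratio: consumers' share ≈ εs / (εs + |εd|) = 2.4 / (2.4 + 0.6) = 0.8.
Supply is the more elastic side, so consumers bear the larger share.

Consumers' share ≈ 0.8.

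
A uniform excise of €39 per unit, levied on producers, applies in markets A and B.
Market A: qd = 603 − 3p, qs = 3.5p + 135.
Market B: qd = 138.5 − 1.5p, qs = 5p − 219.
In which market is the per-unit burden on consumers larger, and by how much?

Market B, by €9.

Market A: pre-tax p* = €72, q* = 387; post-tax q = 324; per-unit burden on consumers = €21.
Market B: pre-tax p* = €55, q* = 56; post-tax q = 11; per-unit burden on consumers = €30.
Difference: €21 vs €30 → market B is larger by €9.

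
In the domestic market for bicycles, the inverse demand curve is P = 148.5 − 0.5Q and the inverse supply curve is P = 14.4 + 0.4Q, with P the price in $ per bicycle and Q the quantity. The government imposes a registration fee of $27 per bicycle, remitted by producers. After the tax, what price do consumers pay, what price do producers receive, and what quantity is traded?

Consumers pay $89; producers receive $62; quantity = 119.

Rewrite in direct form: Qd = 297 − 2P and Qs = 2.5P − 36.
Before the tax: set 297 − 2P = 2.5P − 36 → P* = $74, Q* = 149.
With the tax collected from producers, supply shifts: Qs = 2.5(P − 27) − 36.
Solving gives Q = 119 with consumers paying $89 and producers receiving $62 (the $27 wedge).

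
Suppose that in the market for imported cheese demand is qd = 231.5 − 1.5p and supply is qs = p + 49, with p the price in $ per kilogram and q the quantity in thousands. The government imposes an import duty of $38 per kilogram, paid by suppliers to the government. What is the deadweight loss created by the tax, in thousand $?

Deadweight loss = $433.2 thousand.

Before the tax: set 231.5 − 1.5p = p + 49 → p* = $73, q* = 122.
With the tax collected from suppliers, supply shifts: qs = (p − 38) + 49.
New equilibrium: buyers pay $88.2, suppliers receive $50.2, q = 99.2. (Wedge: pb − ps = 38.)
Quantity falls by |ΔQ| = |122 − 99.2| = 22.8.
DWL = ½ · t · |ΔQ| = ½ · 38 · 22.8 = $433.2.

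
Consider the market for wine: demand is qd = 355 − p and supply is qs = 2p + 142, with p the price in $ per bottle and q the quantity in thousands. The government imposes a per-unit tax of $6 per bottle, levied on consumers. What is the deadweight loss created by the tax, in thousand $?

Deadweight loss = $12 thousand.

Before the tax: set 355 − p = 2p + 142 → p* = $71, q* = 284.
With the tax collected from consumers, demand (in seller-price terms) shifts: qd = 355 − (p + 6).
New equilibrium: consumers pay $75, suppliers receive $69, q = 280. (Wedge: pb − ps = 6.)
Quantity falls by |ΔQ| = |284 − 280| = 4.
DWL = ½ · t · |ΔQ| = ½ · 6 · 4 = $12.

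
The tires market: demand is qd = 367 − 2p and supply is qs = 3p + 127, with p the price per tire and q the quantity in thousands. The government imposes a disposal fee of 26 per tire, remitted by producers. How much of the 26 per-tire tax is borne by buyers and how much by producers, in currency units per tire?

Without the tax, 367 − 2p = 3p + 127 gives 5p = 240, so p* = 48 and q* = 271.
With the tax collected from producers, supply shifts: qs = 3(p − 26) + 127.
New equilibrium: buyers pay 63.6, producers receive 37.6, q = 239.8. (Wedge: pb − ps = 26.)
Burden on buyers: 15.6; on producers: 10.4. (They sum to 26.)

Buyers bear 15.6 per tire; producers bear 10.4 per tire.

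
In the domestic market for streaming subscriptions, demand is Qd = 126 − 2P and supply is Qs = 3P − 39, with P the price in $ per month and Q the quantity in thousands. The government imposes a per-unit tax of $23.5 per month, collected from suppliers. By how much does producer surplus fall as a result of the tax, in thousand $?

Producer surplus falls by $431.46 thousand.

Without the tax, 126 − 2P = 3P − 39 gives 5P = 165, so P* = $33 and Q* = 60.
With the tax collected from suppliers, supply shifts: Qs = 3(P − 23.5) − 39.
Solving gives Q = 31.8 with consumers paying $47.1 and suppliers receiving $23.6 (the $23.5 wedge).
ΔPS is the trapezoid between Q = 31.8 and Q = 60 of height $9.4: ½ · (60 + 31.8) · 9.4 = $431.46.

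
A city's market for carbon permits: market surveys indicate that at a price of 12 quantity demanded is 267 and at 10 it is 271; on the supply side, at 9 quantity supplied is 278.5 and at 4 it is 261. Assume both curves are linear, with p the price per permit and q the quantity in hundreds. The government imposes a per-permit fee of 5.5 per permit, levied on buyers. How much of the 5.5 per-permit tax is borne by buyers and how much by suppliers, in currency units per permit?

Demand slope: (271 − 267)/(10 − 12) = -2, so qd = 291 − 2p.
Supply slope: (261 − 278.5)/(4 − 9) = 3.5, so qs = 3.5p + 247.
Without the tax, 291 − 2p = 3.5p + 247 gives 5.5p = 44, so p* = 8 and q* = 275.
With the tax collected from buyers, demand (in seller-price terms) shifts: qd = 291 − 2(p + 5.5).
New equilibrium: buyers pay 11.5, suppliers receive 6, q = 268. (Wedge: pb − ps = 5.5.)
Burden on buyers: 3.5; on suppliers: 2. (They sum to 5.5.)

Buyers bear 3.5 per permit; suppliers bear 2 per permit.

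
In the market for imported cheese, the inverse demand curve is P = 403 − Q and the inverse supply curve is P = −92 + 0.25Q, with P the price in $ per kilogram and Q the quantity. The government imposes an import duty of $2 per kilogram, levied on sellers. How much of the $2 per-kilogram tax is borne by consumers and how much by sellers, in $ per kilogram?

Consumers bear $1.6 per kilogram; sellers bear $0.4 per kilogram.

Rewrite in direct form: Qd = 403 − P and Qs = 4P + 368.
Before the tax: set 403 − P = 4P + 368 → P* = $7, Q* = 396.
With the tax collected from sellers, supply shifts: Qs = 4(P − 2) + 368.
Solving gives Q = 394.4 with consumers paying $8.6 and sellers receiving $6.6 (the $2 wedge).
Burden on consumers: $1.6; on sellers: $0.4. (They sum to $2.)
The less price-elastic side of the market bears the larger share of a per-unit tax.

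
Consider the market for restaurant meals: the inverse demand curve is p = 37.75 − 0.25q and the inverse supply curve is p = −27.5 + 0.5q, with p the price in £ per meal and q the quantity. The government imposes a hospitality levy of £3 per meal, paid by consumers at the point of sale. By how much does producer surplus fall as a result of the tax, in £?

Inverting to q(p) form: qd = 151 − 4p; qs = 2p + 55.
Before the tax: set 151 − 4p = 2p + 55 → p* = £16, q* = 87.
With the tax collected from consumers, demand (in seller-price terms) shifts: qd = 151 − 4(p + 3).
Solving gives q = 83 with consumers paying £17 and producers receiving £14 (the £3 wedge).
ΔPS is the trapezoid between Q = 83 and Q = 87 of height £2: ½ · (87 + 83) · 2 = £170.

Producer surplus falls by £170.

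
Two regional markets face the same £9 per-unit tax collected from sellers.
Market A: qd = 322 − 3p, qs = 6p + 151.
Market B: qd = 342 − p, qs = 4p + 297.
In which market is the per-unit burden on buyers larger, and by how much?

Market A: pre-tax p* = £19, q* = 265; post-tax q = 247; per-unit burden on buyers = £6.
Market B: pre-tax p* = £9, q* = 333; post-tax q = 325.8; per-unit burden on buyers = £7.2.
Difference: £6 vs £7.2 → market B is larger by £1.2.

Market B, by £1.2.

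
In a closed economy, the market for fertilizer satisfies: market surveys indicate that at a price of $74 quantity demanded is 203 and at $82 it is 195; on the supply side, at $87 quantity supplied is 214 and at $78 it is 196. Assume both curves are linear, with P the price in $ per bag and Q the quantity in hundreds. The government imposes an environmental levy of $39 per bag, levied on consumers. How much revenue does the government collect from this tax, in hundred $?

Tax revenue = $6708 hundred.

Demand slope: (195 − 203)/(82 − 74) = -1, so Qd = 277 − P.
Supply slope: (196 − 214)/(78 − 87) = 2, so Qs = 2P + 40.
Before the tax: set 277 − P = 2P + 40 → P* = $79, Q* = 198.
With the tax collected from consumers, demand (in seller-price terms) shifts: Qd = 277 − (P + 39).
New equilibrium: consumers pay $105, sellers receive $66, Q = 172. (Wedge: Pb − Ps = 39.)
Revenue = t · Q = 39 · 172 = $6708.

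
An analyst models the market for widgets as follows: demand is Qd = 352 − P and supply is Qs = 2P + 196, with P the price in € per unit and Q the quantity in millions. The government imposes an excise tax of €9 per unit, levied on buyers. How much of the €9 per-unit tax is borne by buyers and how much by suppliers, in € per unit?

Without the tax, 352 − P = 2P + 196 gives 3P = 156, so P* = €52 and Q* = 300.
With the tax collected from buyers, demand (in seller-price terms) shifts: Qd = 352 − (P + 9).
New equilibrium: buyers pay €58, suppliers receive €49, Q = 294. (Wedge: Pb − Ps = 9.)
Burden on buyers: €6; on suppliers: €3. (They sum to €9.)
The less price-elastic side of the market bears the larger share of a per-unit tax.

Buyers bear €6 per unit; suppliers bear €3 per unit.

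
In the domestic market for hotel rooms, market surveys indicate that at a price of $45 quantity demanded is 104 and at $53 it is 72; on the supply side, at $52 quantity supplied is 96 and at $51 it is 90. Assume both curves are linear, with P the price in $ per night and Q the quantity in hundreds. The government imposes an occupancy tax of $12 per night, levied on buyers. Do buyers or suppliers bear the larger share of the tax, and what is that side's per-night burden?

Buyers bear the larger share: $7.2 per night.

Demand slope: (72 − 104)/(53 − 45) = -4, so Qd = 284 − 4P.
Supply slope: (90 − 96)/(51 − 52) = 6, so Qs = 6P − 216.
Without the tax, 284 − 4P = 6P − 216 gives 10P = 500, so P* = $50 and Q* = 84.
With the tax collected from buyers, demand (in seller-price terms) shifts: Qd = 284 − 4(P + 12).
Solving gives Q = 55.2 with buyers paying $57.2 and suppliers receiving $45.2 (the $12 wedge).
Per-night burden: buyers $7.2, suppliers $4.8.
Buyers take the larger share because demand is less price-elastic here (demand slope 4 vs supply slope 6).
The less price-elastic side of the market bears the larger share of a per-unit tax.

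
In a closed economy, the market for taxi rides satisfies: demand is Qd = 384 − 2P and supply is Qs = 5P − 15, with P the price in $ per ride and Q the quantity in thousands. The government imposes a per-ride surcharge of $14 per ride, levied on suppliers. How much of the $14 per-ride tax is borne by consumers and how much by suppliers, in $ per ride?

Consumers bear $10 per ride; suppliers bear $4 per ride.

Without the tax, 384 − 2P = 5P − 15 gives 7P = 399, so P* = $57 and Q* = 270.
With the tax collected from suppliers, supply shifts: Qs = 5(P − 14) − 15.
New equilibrium: consumers pay $67, suppliers receive $53, Q = 250. (Wedge: Pb − Ps = 14.)
Burden on consumers: $10; on suppliers: $4. (They sum to $14.)
The less price-elastic side of the market bears the larger share of a per-unit tax.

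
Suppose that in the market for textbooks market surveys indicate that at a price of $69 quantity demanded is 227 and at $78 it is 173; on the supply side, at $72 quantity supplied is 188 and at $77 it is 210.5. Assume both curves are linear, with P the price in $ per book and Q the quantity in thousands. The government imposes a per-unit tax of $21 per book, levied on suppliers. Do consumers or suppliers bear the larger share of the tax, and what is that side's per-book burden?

Suppliers bear the larger share: $12 per book.

Demand slope: (173 − 227)/(78 − 69) = -6, so Qd = 641 − 6P.
Supply slope: (210.5 − 188)/(77 − 72) = 4.5, so Qs = 4.5P − 136.
Before the tax: set 641 − 6P = 4.5P − 136 → P* = $74, Q* = 197.
With the tax collected from suppliers, supply shifts: Qs = 4.5(P − 21) − 136.
New equilibrium: consumers pay $83, suppliers receive $62, Q = 143. (Wedge: Pb − Ps = 21.)
Per-book burden: consumers $9, suppliers $12.
Suppliers take the larger share because supply is less price-elastic here (demand slope 6 vs supply slope 4.5).
The less price-elastic side of the market bears the larger share of a per-unit tax.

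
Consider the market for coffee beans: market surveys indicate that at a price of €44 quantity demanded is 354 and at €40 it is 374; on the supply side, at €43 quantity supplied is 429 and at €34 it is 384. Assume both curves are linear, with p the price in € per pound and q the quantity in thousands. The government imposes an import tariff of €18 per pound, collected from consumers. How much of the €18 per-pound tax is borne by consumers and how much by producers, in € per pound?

Demand slope: (374 − 354)/(40 − 44) = -5, so qd = 574 − 5p.
Supply slope: (384 − 429)/(34 − 43) = 5, so qs = 5p + 214.
Without the tax, 574 − 5p = 5p + 214 gives 10p = 360, so p* = €36 and q* = 394.
With the tax collected from consumers, demand (in seller-price terms) shifts: qd = 574 − 5(p + 18).
Solving gives q = 349 with consumers paying €45 and producers receiving €27 (the €18 wedge).
Burden on consumers: €9; on producers: €9. (They sum to €18.)

Consumers bear €9 per pound; producers bear €9 per pound.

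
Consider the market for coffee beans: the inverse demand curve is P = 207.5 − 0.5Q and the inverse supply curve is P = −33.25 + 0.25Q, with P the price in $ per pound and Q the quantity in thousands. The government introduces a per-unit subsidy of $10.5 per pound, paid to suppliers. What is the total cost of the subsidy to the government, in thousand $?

Government outlay = $3517.5 thousand.

Rewrite in direct form: Qd = 415 − 2P and Qs = 4P + 133.
Before the subsidy: set 415 − 2P = 4P + 133 → P* = $47, Q* = 321.
With a per-unit subsidy paid to suppliers, each receives P + 10.5 per unit sold, so supply becomes Qs = 4(P + 10.5) + 133.
Solving gives Q = 335 with buyers paying $40 and suppliers receiving $50.5 (the $10.5 wedge).
Outlay = t · Q = 10.5 · 335 = $3517.5.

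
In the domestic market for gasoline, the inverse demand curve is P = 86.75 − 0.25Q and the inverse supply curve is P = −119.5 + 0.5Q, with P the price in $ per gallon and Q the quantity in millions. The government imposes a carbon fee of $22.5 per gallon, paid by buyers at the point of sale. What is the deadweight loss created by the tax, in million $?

Inverting to Q(P) form: Qd = 347 − 4P; Qs = 2P + 239.
Before the tax: set 347 − 4P = 2P + 239 → P* = $18, Q* = 275.
With the tax collected from buyers, demand (in seller-price terms) shifts: Qd = 347 − 4(P + 22.5).
New equilibrium: buyers pay $25.5, producers receive $3, Q = 245. (Wedge: Pb − Ps = 22.5.)
Quantity falls by |ΔQ| = |275 − 245| = 30.
DWL = ½ · t · |ΔQ| = ½ · 22.5 · 30 = $337.5.

Deadweight loss = $337.5 million.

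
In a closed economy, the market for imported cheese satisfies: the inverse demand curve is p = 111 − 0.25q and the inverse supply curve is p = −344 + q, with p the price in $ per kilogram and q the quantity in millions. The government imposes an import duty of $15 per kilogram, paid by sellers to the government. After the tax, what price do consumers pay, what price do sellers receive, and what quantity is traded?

Consumers pay $23; sellers receive $8; quantity = 352.

Inverting to q(p) form: qd = 444 − 4p; qs = p + 344.
Before the tax: set 444 − 4p = p + 344 → p* = $20, q* = 364.
With the tax collected from sellers, supply shifts: qs = (p − 15) + 344.
New equilibrium: consumers pay $23, sellers receive $8, q = 352. (Wedge: pb − ps = 15.)
The less price-elastic side of the market bears the larger share of a per-unit tax.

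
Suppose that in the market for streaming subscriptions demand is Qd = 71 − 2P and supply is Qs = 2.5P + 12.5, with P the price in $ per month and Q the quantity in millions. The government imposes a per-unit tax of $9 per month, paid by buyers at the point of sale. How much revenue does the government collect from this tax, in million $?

Tax revenue = $315 million.

Without the tax, 71 − 2P = 2.5P + 12.5 gives 4.5P = 58.5, so P* = $13 and Q* = 45.
With the tax collected from buyers, demand (in seller-price terms) shifts: Qd = 71 − 2(P + 9).
Solving gives Q = 35 with buyers paying $18 and producers receiving $9 (the $9 wedge).
Revenue = t · Q = 9 · 35 = $315.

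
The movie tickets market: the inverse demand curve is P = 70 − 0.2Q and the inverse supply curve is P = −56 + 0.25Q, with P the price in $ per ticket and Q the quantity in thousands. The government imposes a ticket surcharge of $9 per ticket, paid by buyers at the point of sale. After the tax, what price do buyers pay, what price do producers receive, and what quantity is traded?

Rewrite in direct form: Qd = 350 − 5P and Qs = 4P + 224.
Before the tax: set 350 − 5P = 4P + 224 → P* = $14, Q* = 280.
With the tax collected from buyers, demand (in seller-price terms) shifts: Qd = 350 − 5(P + 9).
Solving gives Q = 260 with buyers paying $18 and producers receiving $9 (the $9 wedge).
The less price-elastic side of the market bears the larger share of a per-unit tax.

Buyers pay $18; producers receive $9; quantity = 260.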